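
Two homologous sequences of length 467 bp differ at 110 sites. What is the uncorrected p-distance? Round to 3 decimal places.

p = 110/467 = 0.235546… ≈ 0.236 (to 3 d.p.).

0.236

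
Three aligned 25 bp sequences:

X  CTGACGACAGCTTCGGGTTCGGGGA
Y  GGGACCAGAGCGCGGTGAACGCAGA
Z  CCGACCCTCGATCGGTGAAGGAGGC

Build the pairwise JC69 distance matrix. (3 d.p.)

X–Y: 12/25 sites differ → p = 0.48, d = −0.75 ln(1 − 0.64) = 0.766238 ≈ 0.766.
X–Z: 14/25 sites differ → p = 0.56, d = −0.75 ln(1 − 0.746667) = 1.029788 ≈ 1.030.
Y–Z: 11/25 sites differ → p = 0.44, d = −0.75 ln(1 − 0.586667) = 0.662626 ≈ 0.663.

d(X,Y) = 0.766, d(X,Z) = 1.030, d(Y,Z) = 0.663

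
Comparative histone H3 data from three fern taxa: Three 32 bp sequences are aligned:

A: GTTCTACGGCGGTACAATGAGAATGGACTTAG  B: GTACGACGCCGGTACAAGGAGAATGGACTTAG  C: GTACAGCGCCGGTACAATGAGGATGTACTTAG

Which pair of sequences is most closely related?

A and B

A–B: 4/32 differ, p = 0.125, d = 0.137.
A–C: 6/32 differ, p = 0.188, d = 0.216.
B–C: 5/32 differ, p = 0.156, d = 0.175.
The smallest distance is between A and B.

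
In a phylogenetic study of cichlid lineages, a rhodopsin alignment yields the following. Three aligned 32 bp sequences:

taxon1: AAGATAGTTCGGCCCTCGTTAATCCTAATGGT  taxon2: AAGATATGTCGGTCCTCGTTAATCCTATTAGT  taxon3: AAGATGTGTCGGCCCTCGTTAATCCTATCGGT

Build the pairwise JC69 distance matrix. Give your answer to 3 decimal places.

d(taxon1,taxon2) = 0.175, d(taxon1,taxon3) = 0.175, d(taxon2,taxon3) = 0.137

taxon1–taxon2: 5/32 sites differ → p = 0.15625, d = −0.75 ln(1 − 0.208333) = 0.175211 ≈ 0.175.
taxon1–taxon3: 5/32 sites differ → p = 0.15625, d = −0.75 ln(1 − 0.208333) = 0.175211 ≈ 0.175.
taxon2–taxon3: 4/32 sites differ → p = 0.125, d = −0.75 ln(1 − 0.166667) = 0.136741 ≈ 0.137.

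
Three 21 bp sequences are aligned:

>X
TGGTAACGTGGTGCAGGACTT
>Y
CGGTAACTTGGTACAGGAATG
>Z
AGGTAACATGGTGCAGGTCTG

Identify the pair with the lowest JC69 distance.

X and Z

X–Y: 5/21 differ, p = 0.238, d = 0.286.
X–Z: 4/21 differ, p = 0.190, d = 0.220.
Y–Z: 5/21 differ, p = 0.238, d = 0.286.
The smallest distance is between X and Z.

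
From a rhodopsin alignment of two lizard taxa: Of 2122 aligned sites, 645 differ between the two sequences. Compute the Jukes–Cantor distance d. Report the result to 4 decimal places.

p = 645/2122 ≈ 0.303959.
d = −(3/4) ln(1 − 4p/3) = −0.75 ln(1 − 0.405279) = −0.75 ln(0.594721)
  = −0.75 × (-0.519663) = 0.389747 substitutions/site.

0.3897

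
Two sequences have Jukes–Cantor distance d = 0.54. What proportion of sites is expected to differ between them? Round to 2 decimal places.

p = (3/4)(1 − e^(−4d/3)) = 0.75 × (1 − e^(-0.72)) = 0.75 × (1 − 0.486752) = 0.384936.

0.38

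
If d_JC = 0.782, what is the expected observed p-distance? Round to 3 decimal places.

0.486

p = (3/4)(1 − e^(−4d/3)) = 0.75 × (1 − e^(-1.042667)) = 0.75 × (1 − 0.352513) = 0.485615.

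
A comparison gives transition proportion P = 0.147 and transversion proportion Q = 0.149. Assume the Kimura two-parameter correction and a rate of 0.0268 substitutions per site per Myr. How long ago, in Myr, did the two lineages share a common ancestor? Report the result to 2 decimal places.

7.11

Under the Kimura two-parameter model, d = −½ ln(1 − 2P − Q) − ¼ ln(1 − 2Q).
1 − 2P − Q = 0.557, giving −½ ln(0.557) = 0.292595.
1 − 2Q = 0.702, giving −¼ ln(0.702) = 0.088455.
d = 0.292595 + 0.088455 = 0.381050.
Under a molecular clock d = 2μt, so t = d/(2μ) = 0.381050 / (2 × 0.0268) = 7.11 Myr.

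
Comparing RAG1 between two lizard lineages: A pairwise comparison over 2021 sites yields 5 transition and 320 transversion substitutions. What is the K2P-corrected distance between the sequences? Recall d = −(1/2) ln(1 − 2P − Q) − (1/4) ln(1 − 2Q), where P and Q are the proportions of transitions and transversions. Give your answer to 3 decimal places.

0.184

P = 5/2021 ≈ 0.002474 and Q = 320/2021 ≈ 0.158337.
Under the Kimura two-parameter model, d = −½ ln(1 − 2P − Q) − ¼ ln(1 − 2Q).
1 − 2P − Q = 0.836715, giving −½ ln(0.836715) = 0.089136.
1 − 2Q = 0.683326, giving −¼ ln(0.683326) = 0.095196.
d = 0.089136 + 0.095196 = 0.184332.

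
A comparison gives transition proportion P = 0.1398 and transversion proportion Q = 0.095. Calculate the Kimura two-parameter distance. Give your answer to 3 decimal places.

Under the Kimura two-parameter model, d = −½ ln(1 − 2P − Q) − ¼ ln(1 − 2Q).
1 − 2P − Q = 0.6254, giving −½ ln(0.6254) = 0.234682.
1 − 2Q = 0.81, giving −¼ ln(0.81) = 0.052680.
d = 0.234682 + 0.052680 = 0.287362.

0.287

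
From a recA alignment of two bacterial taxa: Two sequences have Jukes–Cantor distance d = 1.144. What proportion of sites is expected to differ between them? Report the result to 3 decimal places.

p = (3/4)(1 − e^(−4d/3)) = 0.75 × (1 − e^(-1.525333)) = 0.75 × (1 − 0.217549) = 0.586838.

0.587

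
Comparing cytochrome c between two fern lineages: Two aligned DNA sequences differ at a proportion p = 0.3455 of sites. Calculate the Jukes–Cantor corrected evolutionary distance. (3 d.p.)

d = −(3/4) ln(1 − 4p/3) = −0.75 ln(1 − 0.460667) = −0.75 ln(0.539333)
  = −0.75 × (-0.617422) = 0.463067 substitutions/site.

0.463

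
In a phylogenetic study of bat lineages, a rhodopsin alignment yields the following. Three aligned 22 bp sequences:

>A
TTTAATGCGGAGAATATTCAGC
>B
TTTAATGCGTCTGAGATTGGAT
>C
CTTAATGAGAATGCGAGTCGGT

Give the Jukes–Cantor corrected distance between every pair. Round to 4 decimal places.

A–B: 9/22 sites differ → p ≈ 0.409091, d = −0.75 ln(1 − 0.545455) = 0.591344 ≈ 0.5913.
A–C: 10/22 sites differ → p ≈ 0.454545, d = −0.75 ln(1 − 0.60606) = 0.698667 ≈ 0.6987.
B–C: 8/22 sites differ → p ≈ 0.363636, d = −0.75 ln(1 − 0.484848) = 0.497470 ≈ 0.4975.

d(A,B) = 0.5913, d(A,C) = 0.6987, d(B,C) = 0.4975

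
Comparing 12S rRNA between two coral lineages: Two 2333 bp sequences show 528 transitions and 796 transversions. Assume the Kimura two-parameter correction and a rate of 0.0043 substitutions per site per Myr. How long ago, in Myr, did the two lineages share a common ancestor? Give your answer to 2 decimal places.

P = 528/2333 ≈ 0.226318 and Q = 796/2333 ≈ 0.341192.
Under the Kimura two-parameter model, d = −½ ln(1 − 2P − Q) − ¼ ln(1 − 2Q).
1 − 2P − Q = 0.206172, giving −½ ln(0.206172) = 0.789522.
1 − 2Q = 0.317616, giving −¼ ln(0.317616) = 0.286728.
d = 0.789522 + 0.286728 = 1.076250.
Under a molecular clock d = 2μt, so t = d/(2μ) = 1.076250 / (2 × 0.0043) = 125.15 Myr.

125.15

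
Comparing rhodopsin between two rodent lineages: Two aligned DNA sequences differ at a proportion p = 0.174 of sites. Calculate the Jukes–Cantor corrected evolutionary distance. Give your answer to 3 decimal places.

d = −(3/4) ln(1 − 4p/3) = −0.75 ln(1 − 0.232) = −0.75 ln(0.768)
  = −0.75 × (-0.263966) = 0.197975 substitutions/site.

0.198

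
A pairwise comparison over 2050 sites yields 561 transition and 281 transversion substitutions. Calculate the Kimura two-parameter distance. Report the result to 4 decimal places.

P = 561/2050 ≈ 0.273659 and Q = 281/2050 ≈ 0.137073.
Under the Kimura two-parameter model, d = −½ ln(1 − 2P − Q) − ¼ ln(1 − 2Q).
1 − 2P − Q = 0.315609, giving −½ ln(0.315609) = 0.576626.
1 − 2Q = 0.725854, giving −¼ ln(0.725854) = 0.080102.
d = 0.576626 + 0.080102 = 0.656728.

0.6567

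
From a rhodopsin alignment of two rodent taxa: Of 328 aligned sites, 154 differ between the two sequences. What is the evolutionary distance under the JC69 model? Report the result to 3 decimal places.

0.738

p = 154/328 ≈ 0.469512.
d = −(3/4) ln(1 − 4p/3) = −0.75 ln(1 − 0.626016) = −0.75 ln(0.373984)
  = −0.75 × (-0.983542) = 0.737657 substitutions/site.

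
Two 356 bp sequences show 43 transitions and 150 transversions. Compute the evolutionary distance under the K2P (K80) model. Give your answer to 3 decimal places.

1.006

P = 43/356 ≈ 0.120787 and Q = 150/356 ≈ 0.421348.
Under the Kimura two-parameter model, d = −½ ln(1 − 2P − Q) − ¼ ln(1 − 2Q).
1 − 2P − Q = 0.337078, giving −½ ln(0.337078) = 0.543720.
1 − 2Q = 0.157304, giving −¼ ln(0.157304) = 0.462394.
d = 0.543720 + 0.462394 = 1.006114.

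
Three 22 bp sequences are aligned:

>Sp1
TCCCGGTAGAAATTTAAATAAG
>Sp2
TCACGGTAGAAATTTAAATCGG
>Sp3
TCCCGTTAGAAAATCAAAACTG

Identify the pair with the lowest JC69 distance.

Sp1–Sp2: 3/22 differ, p = 0.136, d = 0.151.
Sp1–Sp3: 6/22 differ, p = 0.273, d = 0.339.
Sp2–Sp3: 6/22 differ, p = 0.273, d = 0.339.
The smallest distance is between Sp1 and Sp2.

Sp1 and Sp2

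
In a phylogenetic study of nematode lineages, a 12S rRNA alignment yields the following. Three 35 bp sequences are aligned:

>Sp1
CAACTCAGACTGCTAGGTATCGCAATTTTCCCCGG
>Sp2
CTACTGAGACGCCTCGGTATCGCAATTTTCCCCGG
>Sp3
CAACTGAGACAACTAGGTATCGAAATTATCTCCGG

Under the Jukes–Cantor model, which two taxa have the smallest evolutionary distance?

Sp1–Sp2: 5/35 differ, p = 0.143, d = 0.158.
Sp1–Sp3: 6/35 differ, p = 0.171, d = 0.195.
Sp2–Sp3: 7/35 differ, p = 0.200, d = 0.233.
The smallest distance is between Sp1 and Sp2.

Sp1 and Sp2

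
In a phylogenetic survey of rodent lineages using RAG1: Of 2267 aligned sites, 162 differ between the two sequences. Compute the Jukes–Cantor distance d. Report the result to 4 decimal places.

0.0751

p = 162/2267 ≈ 0.07146.
d = −(3/4) ln(1 − 4p/3) = −0.75 ln(1 − 0.09528) = −0.75 ln(0.90472)
  = −0.75 × (-0.100130) = 0.075098 substitutions/site.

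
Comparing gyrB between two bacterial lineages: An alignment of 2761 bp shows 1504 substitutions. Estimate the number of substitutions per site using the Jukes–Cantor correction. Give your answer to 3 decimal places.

p = 1504/2761 ≈ 0.54473.
d = −(3/4) ln(1 − 4p/3) = −0.75 ln(1 − 0.726307) = −0.75 ln(0.273693)
  = −0.75 × (-1.295748) = 0.971811 substitutions/site.

0.972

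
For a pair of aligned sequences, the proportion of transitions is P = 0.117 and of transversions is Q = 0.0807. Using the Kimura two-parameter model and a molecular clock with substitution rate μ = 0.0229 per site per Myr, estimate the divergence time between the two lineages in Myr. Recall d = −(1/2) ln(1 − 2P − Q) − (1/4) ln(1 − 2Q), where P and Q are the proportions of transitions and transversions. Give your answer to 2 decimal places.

Under the Kimura two-parameter model, d = −½ ln(1 − 2P − Q) − ¼ ln(1 − 2Q).
1 − 2P − Q = 0.6853, giving −½ ln(0.6853) = 0.188949.
1 − 2Q = 0.8386, giving −¼ ln(0.8386) = 0.044005.
d = 0.188949 + 0.044005 = 0.232954.
Under a molecular clock d = 2μt, so t = d/(2μ) = 0.232954 / (2 × 0.0229) = 5.09 Myr.

5.09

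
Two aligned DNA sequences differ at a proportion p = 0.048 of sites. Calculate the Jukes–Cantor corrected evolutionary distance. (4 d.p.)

d = −(3/4) ln(1 − 4p/3) = −0.75 ln(1 − 0.064) = −0.75 ln(0.936)
  = −0.75 × (-0.066140) = 0.049605 substitutions/site.

0.0496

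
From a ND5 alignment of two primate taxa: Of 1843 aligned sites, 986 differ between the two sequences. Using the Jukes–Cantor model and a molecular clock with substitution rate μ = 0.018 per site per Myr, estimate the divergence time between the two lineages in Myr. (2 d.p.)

p = 986/1843 ≈ 0.534997.
d = −(3/4) ln(1 − 4p/3) = −0.75 ln(1 − 0.713329) = −0.75 ln(0.286671)
  = −0.75 × (-1.249420) = 0.937065 substitutions/site.
Under a molecular clock d = 2μt, so t = d/(2μ) = 0.937065 / (2 × 0.018) = 26.03 Myr.

26.03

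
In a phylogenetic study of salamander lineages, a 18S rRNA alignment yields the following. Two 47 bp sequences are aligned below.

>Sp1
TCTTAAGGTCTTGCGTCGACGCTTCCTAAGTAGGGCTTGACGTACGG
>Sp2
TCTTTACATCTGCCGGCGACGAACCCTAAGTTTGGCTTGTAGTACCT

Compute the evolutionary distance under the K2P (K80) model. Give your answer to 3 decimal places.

0.426

Of 47 sites, 2 differences are transitions and 13 are transversions, so P = 2/47 ≈ 0.042553 and Q = 13/47 ≈ 0.276596.
Under the Kimura two-parameter model, d = −½ ln(1 − 2P − Q) − ¼ ln(1 − 2Q).
1 − 2P − Q = 0.638298, giving −½ ln(0.638298) = 0.224475.
1 − 2Q = 0.446808, giving −¼ ln(0.446808) = 0.201407.
d = 0.224475 + 0.201407 = 0.425882.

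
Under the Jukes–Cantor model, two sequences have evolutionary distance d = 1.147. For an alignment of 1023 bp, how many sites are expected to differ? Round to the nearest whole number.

601

Invert JC69: p = (3/4)(1 − e^(−4d/3)) = 0.75 × (1 − e^(-1.529333)) = 0.75 × (1 − 0.216680) = 0.587490.
Expected differing sites = pL ≈ 0.587490 × 1023 = 601.00227 ≈ 601.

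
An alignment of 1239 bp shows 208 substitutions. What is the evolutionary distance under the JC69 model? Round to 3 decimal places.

p = 208/1239 ≈ 0.167877.
d = −(3/4) ln(1 − 4p/3) = −0.75 ln(1 − 0.223836) = −0.75 ln(0.776164)
  = −0.75 × (-0.253391) = 0.190043 substitutions/site.

0.190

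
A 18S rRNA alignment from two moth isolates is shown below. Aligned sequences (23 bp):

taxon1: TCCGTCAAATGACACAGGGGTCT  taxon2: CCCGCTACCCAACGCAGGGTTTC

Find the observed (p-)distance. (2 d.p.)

0.48

The sequences differ at 11 of 23 positions.
p = 11/23 = 0.478260… ≈ 0.48 (to 2 d.p.).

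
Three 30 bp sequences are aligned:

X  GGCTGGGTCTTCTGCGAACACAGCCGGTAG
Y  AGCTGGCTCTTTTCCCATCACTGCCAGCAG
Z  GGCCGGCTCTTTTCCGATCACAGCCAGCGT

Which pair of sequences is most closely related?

Y and Z

X–Y: 9/30 differ, p = 0.300, d = 0.383.
X–Z: 9/30 differ, p = 0.300, d = 0.383.
Y–Z: 6/30 differ, p = 0.200, d = 0.233.
The smallest distance is between Y and Z.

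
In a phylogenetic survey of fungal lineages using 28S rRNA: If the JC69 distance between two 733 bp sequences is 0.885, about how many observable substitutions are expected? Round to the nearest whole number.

Invert JC69: p = (3/4)(1 − e^(−4d/3)) = 0.75 × (1 − e^(-1.18)) = 0.75 × (1 − 0.307279) = 0.519541.
Expected differing sites = pL ≈ 0.519541 × 733 = 380.823553 ≈ 381.

381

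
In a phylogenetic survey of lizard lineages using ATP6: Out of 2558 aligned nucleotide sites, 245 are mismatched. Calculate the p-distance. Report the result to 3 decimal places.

0.096

p = 245/2558 = 0.095777… ≈ 0.096 (to 3 d.p.).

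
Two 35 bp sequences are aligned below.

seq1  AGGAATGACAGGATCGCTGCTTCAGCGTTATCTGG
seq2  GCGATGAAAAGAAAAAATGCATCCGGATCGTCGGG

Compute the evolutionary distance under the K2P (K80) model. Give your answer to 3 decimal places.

Of 35 sites, 7 differences are transitions and 11 are transversions, so P = 7/35 = 0.2 and Q = 11/35 ≈ 0.314286.
Under the Kimura two-parameter model, d = −½ ln(1 − 2P − Q) − ¼ ln(1 − 2Q).
1 − 2P − Q = 0.285714, giving −½ ln(0.285714) = 0.626382.
1 − 2Q = 0.371428, giving −¼ ln(0.371428) = 0.247600.
d = 0.626382 + 0.247600 = 0.873982.

0.874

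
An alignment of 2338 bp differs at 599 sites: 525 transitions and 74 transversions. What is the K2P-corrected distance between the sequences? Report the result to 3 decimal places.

0.344

P = 525/2338 ≈ 0.224551 and Q = 74/2338 ≈ 0.031651.
Under the Kimura two-parameter model, d = −½ ln(1 − 2P − Q) − ¼ ln(1 − 2Q).
1 − 2P − Q = 0.519247, giving −½ ln(0.519247) = 0.327688.
1 − 2Q = 0.936698, giving −¼ ln(0.936698) = 0.016349.
d = 0.327688 + 0.016349 = 0.344037.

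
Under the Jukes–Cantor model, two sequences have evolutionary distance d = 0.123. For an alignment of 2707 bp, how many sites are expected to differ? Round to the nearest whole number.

Invert JC69: p = (3/4)(1 − e^(−4d/3)) = 0.75 × (1 − e^(-0.164)) = 0.75 × (1 − 0.848742) = 0.113444.
Expected differing sites = pL ≈ 0.113444 × 2707 = 307.092908 ≈ 307.

307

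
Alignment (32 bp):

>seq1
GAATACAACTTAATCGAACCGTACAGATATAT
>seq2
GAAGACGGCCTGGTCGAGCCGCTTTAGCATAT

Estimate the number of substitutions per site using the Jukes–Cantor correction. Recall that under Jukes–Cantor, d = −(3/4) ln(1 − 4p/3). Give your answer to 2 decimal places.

0.66

The sequences differ at 14 of 32 sites, so p = 14/32 = 0.4375.
d = −(3/4) ln(1 − 4p/3) = −0.75 ln(1 − 0.583333) = −0.75 ln(0.416667)
  = −0.75 × (-0.875468) = 0.656601 substitutions/site.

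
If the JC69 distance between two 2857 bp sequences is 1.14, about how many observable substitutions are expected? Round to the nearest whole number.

Invert JC69: p = (3/4)(1 − e^(−4d/3)) = 0.75 × (1 − e^(-1.52)) = 0.75 × (1 − 0.218712) = 0.585966.
Expected differing sites = pL ≈ 0.585966 × 2857 = 1674.104862 ≈ 1674.

1674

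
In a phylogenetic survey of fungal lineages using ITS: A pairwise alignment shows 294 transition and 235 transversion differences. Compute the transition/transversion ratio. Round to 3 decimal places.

R = 294/235 = 1.251063… ≈ 1.251 (to 3 d.p.).

1.251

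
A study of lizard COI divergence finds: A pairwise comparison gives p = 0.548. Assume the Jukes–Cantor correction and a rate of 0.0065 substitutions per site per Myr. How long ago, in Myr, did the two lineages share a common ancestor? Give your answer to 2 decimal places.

d = −(3/4) ln(1 − 4p/3) = −0.75 ln(1 − 0.730667) = −0.75 ln(0.269333)
  = −0.75 × (-1.311807) = 0.983855 substitutions/site.
Under a molecular clock d = 2μt, so t = d/(2μ) = 0.983855 / (2 × 0.0065) = 75.68 Myr.

75.68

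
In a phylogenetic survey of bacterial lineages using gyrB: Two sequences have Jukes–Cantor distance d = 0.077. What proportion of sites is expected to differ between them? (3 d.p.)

0.073

p = (3/4)(1 − e^(−4d/3)) = 0.75 × (1 − e^(-0.102667)) = 0.75 × (1 − 0.902427) = 0.073180.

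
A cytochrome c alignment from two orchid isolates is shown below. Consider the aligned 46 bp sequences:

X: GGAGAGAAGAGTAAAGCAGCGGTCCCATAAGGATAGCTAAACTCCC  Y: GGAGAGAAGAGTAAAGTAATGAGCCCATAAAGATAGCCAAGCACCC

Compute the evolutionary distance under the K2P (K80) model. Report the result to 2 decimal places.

0.24

Of 46 sites, 7 differences are transitions and 2 are transversions, so P = 7/46 ≈ 0.152174 and Q = 2/46 ≈ 0.043478.
Under the Kimura two-parameter model, d = −½ ln(1 − 2P − Q) − ¼ ln(1 − 2Q).
1 − 2P − Q = 0.652174, giving −½ ln(0.652174) = 0.213722.
1 − 2Q = 0.913044, giving −¼ ln(0.913044) = 0.022743.
d = 0.213722 + 0.022743 = 0.236465.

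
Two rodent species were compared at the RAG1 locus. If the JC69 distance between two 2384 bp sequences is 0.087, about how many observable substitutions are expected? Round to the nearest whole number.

Invert JC69: p = (3/4)(1 − e^(−4d/3)) = 0.75 × (1 − e^(-0.116)) = 0.75 × (1 − 0.890475) = 0.082144.
Expected differing sites = pL ≈ 0.082144 × 2384 = 195.831296 ≈ 196.

196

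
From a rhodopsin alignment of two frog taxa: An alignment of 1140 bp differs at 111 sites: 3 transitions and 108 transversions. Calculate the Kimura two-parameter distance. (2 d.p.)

0.11

P = 3/1140 ≈ 0.002632 and Q = 108/1140 ≈ 0.094737.
Under the Kimura two-parameter model, d = −½ ln(1 − 2P − Q) − ¼ ln(1 − 2Q).
1 − 2P − Q = 0.899999, giving −½ ln(0.899999) = 0.052681.
1 − 2Q = 0.810526, giving −¼ ln(0.810526) = 0.052518.
d = 0.052681 + 0.052518 = 0.105199.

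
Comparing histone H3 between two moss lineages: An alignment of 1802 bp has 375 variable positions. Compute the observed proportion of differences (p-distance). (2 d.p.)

p = 375/1802 = 0.208102… ≈ 0.21 (to 2 d.p.).

0.21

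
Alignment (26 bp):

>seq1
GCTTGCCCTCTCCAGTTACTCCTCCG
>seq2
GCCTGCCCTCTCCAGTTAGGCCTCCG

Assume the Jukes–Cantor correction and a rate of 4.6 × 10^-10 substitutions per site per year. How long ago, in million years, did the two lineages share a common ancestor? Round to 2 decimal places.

The sequences differ at 3 of 26 sites (3, 19, 20), so p = 3/26 ≈ 0.115385.
d = −(3/4) ln(1 − 4p/3) = −0.75 ln(1 − 0.153847) = −0.75 ln(0.846153)
  = −0.75 × (-0.167055) = 0.125291 substitutions/site.
Under a molecular clock d = 2μt, so t = d/(2μ) = 0.125291 / (2 × 4.6 × 10^-10) = 136.19 million years.

136.19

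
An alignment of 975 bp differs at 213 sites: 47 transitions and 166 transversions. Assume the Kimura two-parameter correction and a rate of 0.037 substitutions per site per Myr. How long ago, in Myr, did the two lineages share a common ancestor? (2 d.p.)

P = 47/975 ≈ 0.048205 and Q = 166/975 ≈ 0.170256.
Under the Kimura two-parameter model, d = −½ ln(1 − 2P − Q) − ¼ ln(1 − 2Q).
1 − 2P − Q = 0.733334, giving −½ ln(0.733334) = 0.155077.
1 − 2Q = 0.659488, giving −¼ ln(0.659488) = 0.104073.
d = 0.155077 + 0.104073 = 0.259150.
Under a molecular clock d = 2μt, so t = d/(2μ) = 0.259150 / (2 × 0.037) = 3.50 Myr.

3.50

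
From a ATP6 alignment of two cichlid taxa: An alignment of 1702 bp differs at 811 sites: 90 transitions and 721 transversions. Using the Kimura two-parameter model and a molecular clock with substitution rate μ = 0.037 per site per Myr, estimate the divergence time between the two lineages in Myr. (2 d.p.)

P = 90/1702 ≈ 0.052879 and Q = 721/1702 ≈ 0.423619.
Under the Kimura two-parameter model, d = −½ ln(1 − 2P − Q) − ¼ ln(1 − 2Q).
1 − 2P − Q = 0.470623, giving −½ ln(0.470623) = 0.376849.
1 − 2Q = 0.152762, giving −¼ ln(0.152762) = 0.469719.
d = 0.376849 + 0.469719 = 0.846568.
Under a molecular clock d = 2μt, so t = d/(2μ) = 0.846568 / (2 × 0.037) = 11.44 Myr.

11.44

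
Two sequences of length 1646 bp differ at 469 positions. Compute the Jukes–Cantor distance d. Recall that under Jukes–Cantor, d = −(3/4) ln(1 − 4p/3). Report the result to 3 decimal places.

p = 469/1646 ≈ 0.284933.
d = −(3/4) ln(1 − 4p/3) = −0.75 ln(1 − 0.379911) = −0.75 ln(0.620089)
  = −0.75 × (-0.477892) = 0.358419 substitutions/site.

0.358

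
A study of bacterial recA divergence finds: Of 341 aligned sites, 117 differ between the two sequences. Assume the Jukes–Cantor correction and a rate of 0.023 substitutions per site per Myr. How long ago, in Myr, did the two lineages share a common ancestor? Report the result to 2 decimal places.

9.97

p = 117/341 ≈ 0.343109.
d = −(3/4) ln(1 − 4p/3) = −0.75 ln(1 − 0.457479) = −0.75 ln(0.542521)
  = −0.75 × (-0.611528) = 0.458646 substitutions/site.
Under a molecular clock d = 2μt, so t = d/(2μ) = 0.458646 / (2 × 0.023) = 9.97 Myr.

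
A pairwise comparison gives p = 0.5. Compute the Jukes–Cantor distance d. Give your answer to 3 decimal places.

d = −(3/4) ln(1 − 4p/3) = −0.75 ln(1 − 0.666667) = −0.75 ln(0.333333)
  = −0.75 × (-1.098613) = 0.823960 substitutions/site.

0.824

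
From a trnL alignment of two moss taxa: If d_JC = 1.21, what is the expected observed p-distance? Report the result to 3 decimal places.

0.601

p = (3/4)(1 − e^(−4d/3)) = 0.75 × (1 − e^(-1.613333)) = 0.75 × (1 − 0.199222) = 0.600584.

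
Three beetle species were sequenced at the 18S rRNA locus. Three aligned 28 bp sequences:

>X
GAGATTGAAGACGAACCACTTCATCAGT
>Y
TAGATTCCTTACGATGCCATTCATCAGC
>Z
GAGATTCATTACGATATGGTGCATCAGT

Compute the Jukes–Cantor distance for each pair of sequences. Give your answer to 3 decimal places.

d(X,Y) = 0.485, d(X,Z) = 0.420, d(Y,Z) = 0.360

X–Y: 10/28 sites differ → p ≈ 0.357143, d = −0.75 ln(1 − 0.476191) = 0.484971 ≈ 0.485.
X–Z: 9/28 sites differ → p ≈ 0.321429, d = −0.75 ln(1 − 0.428572) = 0.419713 ≈ 0.420.
Y–Z: 8/28 sites differ → p ≈ 0.285714, d = −0.75 ln(1 − 0.380952) = 0.359679 ≈ 0.360.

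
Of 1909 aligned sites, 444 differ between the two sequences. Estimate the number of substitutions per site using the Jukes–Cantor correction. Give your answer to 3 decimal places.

p = 444/1909 ≈ 0.232583.
d = −(3/4) ln(1 − 4p/3) = −0.75 ln(1 − 0.310111) = −0.75 ln(0.689889)
  = −0.75 × (-0.371225) = 0.278419 substitutions/site.

0.278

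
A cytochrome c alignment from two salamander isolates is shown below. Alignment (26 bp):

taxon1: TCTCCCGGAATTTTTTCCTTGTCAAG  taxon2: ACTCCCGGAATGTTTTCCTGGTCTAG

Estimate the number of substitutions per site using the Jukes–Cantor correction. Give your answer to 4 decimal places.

0.1722

The sequences differ at 4 of 26 sites (1, 12, 20, 24), so p = 4/26 ≈ 0.153846.
d = −(3/4) ln(1 − 4p/3) = −0.75 ln(1 − 0.205128) = −0.75 ln(0.794872)
  = −0.75 × (-0.229574) = 0.172181 substitutions/site.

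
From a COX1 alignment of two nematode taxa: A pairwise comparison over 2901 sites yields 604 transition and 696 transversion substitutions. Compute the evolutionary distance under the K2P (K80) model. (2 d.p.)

P = 604/2901 ≈ 0.208204 and Q = 696/2901 ≈ 0.239917.
Under the Kimura two-parameter model, d = −½ ln(1 − 2P − Q) − ¼ ln(1 − 2Q).
1 − 2P − Q = 0.343675, giving −½ ln(0.343675) = 0.534029.
1 − 2Q = 0.520166, giving −¼ ln(0.520166) = 0.163402.
d = 0.534029 + 0.163402 = 0.697431.

0.70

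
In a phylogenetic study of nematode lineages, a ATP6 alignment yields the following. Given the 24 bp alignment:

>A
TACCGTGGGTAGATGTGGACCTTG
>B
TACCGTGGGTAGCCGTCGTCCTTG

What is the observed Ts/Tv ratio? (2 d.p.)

Transitions are A↔G and C↔T; transversions are all other mismatches.
Transitions: 1. Transversions: 3.
R = 1/3 = 0.333333… ≈ 0.33 (to 2 d.p.).

0.33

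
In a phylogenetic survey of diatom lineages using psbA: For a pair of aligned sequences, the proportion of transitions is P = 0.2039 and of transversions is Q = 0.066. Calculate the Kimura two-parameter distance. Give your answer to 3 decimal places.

0.356

Under the Kimura two-parameter model, d = −½ ln(1 − 2P − Q) − ¼ ln(1 − 2Q).
1 − 2P − Q = 0.5262, giving −½ ln(0.5262) = 0.321037.
1 − 2Q = 0.868, giving −¼ ln(0.868) = 0.035391.
d = 0.321037 + 0.035391 = 0.356428.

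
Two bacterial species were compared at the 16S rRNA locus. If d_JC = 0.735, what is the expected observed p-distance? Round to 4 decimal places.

0.4685

p = (3/4)(1 − e^(−4d/3)) = 0.75 × (1 − e^(-0.98)) = 0.75 × (1 − 0.375311) = 0.468517.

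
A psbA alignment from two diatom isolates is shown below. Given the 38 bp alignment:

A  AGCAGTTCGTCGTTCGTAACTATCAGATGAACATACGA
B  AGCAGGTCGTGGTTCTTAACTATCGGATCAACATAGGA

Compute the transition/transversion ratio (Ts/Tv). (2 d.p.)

0.20

Transitions are A↔G and C↔T; transversions are all other mismatches.
Transitions: 1. Transversions: 5.
R = 1/5 = 0.20.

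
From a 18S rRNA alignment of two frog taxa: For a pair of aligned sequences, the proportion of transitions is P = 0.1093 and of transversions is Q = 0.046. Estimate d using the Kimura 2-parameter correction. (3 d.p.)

Under the Kimura two-parameter model, d = −½ ln(1 − 2P − Q) − ¼ ln(1 − 2Q).
1 − 2P − Q = 0.7354, giving −½ ln(0.7354) = 0.153670.
1 − 2Q = 0.908, giving −¼ ln(0.908) = 0.024128.
d = 0.153670 + 0.024128 = 0.177798.

0.178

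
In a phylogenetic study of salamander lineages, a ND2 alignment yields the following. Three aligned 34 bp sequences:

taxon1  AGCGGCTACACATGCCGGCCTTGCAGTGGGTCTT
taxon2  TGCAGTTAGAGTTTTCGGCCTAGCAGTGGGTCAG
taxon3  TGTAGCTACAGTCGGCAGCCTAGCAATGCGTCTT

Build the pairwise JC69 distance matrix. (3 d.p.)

d(taxon1,taxon2) = 0.423, d(taxon1,taxon3) = 0.423, d(taxon2,taxon3) = 0.423

taxon1–taxon2: 11/34 sites differ → p ≈ 0.323529, d = −0.75 ln(1 − 0.431372) = 0.423397 ≈ 0.423.
taxon1–taxon3: 11/34 sites differ → p ≈ 0.323529, d = −0.75 ln(1 − 0.431372) = 0.423397 ≈ 0.423.
taxon2–taxon3: 11/34 sites differ → p ≈ 0.323529, d = −0.75 ln(1 − 0.431372) = 0.423397 ≈ 0.423.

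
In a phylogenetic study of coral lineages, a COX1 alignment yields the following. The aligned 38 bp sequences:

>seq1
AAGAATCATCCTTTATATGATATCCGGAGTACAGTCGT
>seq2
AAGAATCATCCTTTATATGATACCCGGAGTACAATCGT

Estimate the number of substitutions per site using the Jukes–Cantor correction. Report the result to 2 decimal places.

0.05

The sequences differ at 2 of 38 sites (23, 34), so p = 2/38 ≈ 0.052632.
d = −(3/4) ln(1 − 4p/3) = −0.75 ln(1 − 0.070176) = −0.75 ln(0.929824)
  = −0.75 × (-0.072760) = 0.054570 substitutions/site.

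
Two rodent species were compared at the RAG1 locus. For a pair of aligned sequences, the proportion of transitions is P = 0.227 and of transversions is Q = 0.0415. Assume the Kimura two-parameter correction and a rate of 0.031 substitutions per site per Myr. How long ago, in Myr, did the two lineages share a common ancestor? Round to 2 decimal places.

Under the Kimura two-parameter model, d = −½ ln(1 − 2P − Q) − ¼ ln(1 − 2Q).
1 − 2P − Q = 0.5045, giving −½ ln(0.5045) = 0.342094.
1 − 2Q = 0.917, giving −¼ ln(0.917) = 0.021662.
d = 0.342094 + 0.021662 = 0.363756.
Under a molecular clock d = 2μt, so t = d/(2μ) = 0.363756 / (2 × 0.031) = 5.87 Myr.

5.87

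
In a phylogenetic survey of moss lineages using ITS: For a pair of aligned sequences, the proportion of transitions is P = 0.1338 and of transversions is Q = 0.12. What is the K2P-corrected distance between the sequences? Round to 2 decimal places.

0.31

Under the Kimura two-parameter model, d = −½ ln(1 − 2P − Q) − ¼ ln(1 − 2Q).
1 − 2P − Q = 0.6124, giving −½ ln(0.6124) = 0.245185.
1 − 2Q = 0.76, giving −¼ ln(0.76) = 0.068609.
d = 0.245185 + 0.068609 = 0.313794.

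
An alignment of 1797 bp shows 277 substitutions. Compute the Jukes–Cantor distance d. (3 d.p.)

0.173

p = 277/1797 ≈ 0.154146.
d = −(3/4) ln(1 − 4p/3) = −0.75 ln(1 − 0.205528) = −0.75 ln(0.794472)
  = −0.75 × (-0.230078) = 0.172559 substitutions/site.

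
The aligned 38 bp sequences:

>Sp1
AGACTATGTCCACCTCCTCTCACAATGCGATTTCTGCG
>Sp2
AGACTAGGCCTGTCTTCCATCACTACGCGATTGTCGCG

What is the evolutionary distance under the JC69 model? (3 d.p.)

The sequences differ at 13 of 38 sites, so p = 13/38 ≈ 0.342105.
d = −(3/4) ln(1 − 4p/3) = −0.75 ln(1 − 0.45614) = −0.75 ln(0.54386)
  = −0.75 × (-0.609063) = 0.456797 substitutions/site.

0.457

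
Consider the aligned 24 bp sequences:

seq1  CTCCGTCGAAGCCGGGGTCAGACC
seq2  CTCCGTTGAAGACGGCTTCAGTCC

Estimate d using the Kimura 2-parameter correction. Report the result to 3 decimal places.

0.245

Of 24 sites, 1 differences are transitions and 4 are transversions, so P = 1/24 ≈ 0.041667 and Q = 4/24 ≈ 0.166667.
Under the Kimura two-parameter model, d = −½ ln(1 − 2P − Q) − ¼ ln(1 − 2Q).
1 − 2P − Q = 0.749999, giving −½ ln(0.749999) = 0.143842.
1 − 2Q = 0.666666, giving −¼ ln(0.666666) = 0.101367.
d = 0.143842 + 0.101367 = 0.245209.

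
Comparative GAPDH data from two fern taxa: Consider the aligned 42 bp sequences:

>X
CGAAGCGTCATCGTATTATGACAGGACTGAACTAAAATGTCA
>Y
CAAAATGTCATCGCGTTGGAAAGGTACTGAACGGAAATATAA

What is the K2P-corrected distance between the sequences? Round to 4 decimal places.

0.5202

Of 42 sites, 10 differences are transitions and 5 are transversions, so P = 10/42 ≈ 0.238095 and Q = 5/42 ≈ 0.119048.
Under the Kimura two-parameter model, d = −½ ln(1 − 2P − Q) − ¼ ln(1 − 2Q).
1 − 2P − Q = 0.404762, giving −½ ln(0.404762) = 0.452228.
1 − 2Q = 0.761904, giving −¼ ln(0.761904) = 0.067984.
d = 0.452228 + 0.067984 = 0.520212.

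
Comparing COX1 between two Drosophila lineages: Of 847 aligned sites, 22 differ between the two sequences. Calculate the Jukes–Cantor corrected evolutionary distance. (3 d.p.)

0.026

p = 22/847 ≈ 0.025974.
d = −(3/4) ln(1 − 4p/3) = −0.75 ln(1 − 0.034632) = −0.75 ln(0.965368)
  = −0.75 × (-0.035246) = 0.026435 substitutions/site.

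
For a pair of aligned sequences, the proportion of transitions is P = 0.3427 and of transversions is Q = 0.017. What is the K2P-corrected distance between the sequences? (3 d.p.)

0.615

Under the Kimura two-parameter model, d = −½ ln(1 − 2P − Q) − ¼ ln(1 − 2Q).
1 − 2P − Q = 0.2976, giving −½ ln(0.2976) = 0.606002.
1 − 2Q = 0.966, giving −¼ ln(0.966) = 0.008648.
d = 0.606002 + 0.008648 = 0.614650.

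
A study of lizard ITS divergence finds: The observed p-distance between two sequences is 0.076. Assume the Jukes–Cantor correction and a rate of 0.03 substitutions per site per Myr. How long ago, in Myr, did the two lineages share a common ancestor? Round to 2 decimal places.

1.34

d = −(3/4) ln(1 − 4p/3) = −0.75 ln(1 − 0.101333) = −0.75 ln(0.898667)
  = −0.75 × (-0.106843) = 0.080132 substitutions/site.
Under a molecular clock d = 2μt, so t = d/(2μ) = 0.080132 / (2 × 0.03) = 1.34 Myr.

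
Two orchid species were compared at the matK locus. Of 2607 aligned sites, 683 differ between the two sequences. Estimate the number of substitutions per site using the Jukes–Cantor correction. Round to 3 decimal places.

0.322

p = 683/2607 ≈ 0.261987.
d = −(3/4) ln(1 − 4p/3) = −0.75 ln(1 − 0.349316) = −0.75 ln(0.650684)
  = −0.75 × (-0.429731) = 0.322298 substitutions/site.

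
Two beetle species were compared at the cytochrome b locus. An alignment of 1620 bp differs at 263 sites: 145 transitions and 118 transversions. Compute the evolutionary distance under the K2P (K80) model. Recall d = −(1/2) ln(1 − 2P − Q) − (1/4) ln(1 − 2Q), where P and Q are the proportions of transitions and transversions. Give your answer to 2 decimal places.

P = 145/1620 ≈ 0.089506 and Q = 118/1620 ≈ 0.07284.
Under the Kimura two-parameter model, d = −½ ln(1 − 2P − Q) − ¼ ln(1 − 2Q).
1 − 2P − Q = 0.748148, giving −½ ln(0.748148) = 0.145077.
1 − 2Q = 0.85432, giving −¼ ln(0.85432) = 0.039362.
d = 0.145077 + 0.039362 = 0.184439.

0.18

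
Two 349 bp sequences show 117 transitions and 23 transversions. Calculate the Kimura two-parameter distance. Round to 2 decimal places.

P = 117/349 ≈ 0.335244 and Q = 23/349 ≈ 0.065903.
Under the Kimura two-parameter model, d = −½ ln(1 − 2P − Q) − ¼ ln(1 − 2Q).
1 − 2P − Q = 0.263609, giving −½ ln(0.263609) = 0.666644.
1 − 2Q = 0.868194, giving −¼ ln(0.868194) = 0.035335.
d = 0.666644 + 0.035335 = 0.701979.

0.70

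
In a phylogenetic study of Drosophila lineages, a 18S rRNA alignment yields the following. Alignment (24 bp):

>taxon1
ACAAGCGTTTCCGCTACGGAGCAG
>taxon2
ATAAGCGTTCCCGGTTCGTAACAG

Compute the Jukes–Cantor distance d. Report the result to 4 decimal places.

The sequences differ at 6 of 24 sites (2, 10, 14, 16, 19, 21), so p = 6/24 = 0.25.
d = −(3/4) ln(1 − 4p/3) = −0.75 ln(1 − 0.333333) = −0.75 ln(0.666667)
  = −0.75 × (-0.405465) = 0.304099 substitutions/site.

0.3041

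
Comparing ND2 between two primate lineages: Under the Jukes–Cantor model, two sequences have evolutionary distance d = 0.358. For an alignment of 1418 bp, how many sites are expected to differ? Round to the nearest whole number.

404

Invert JC69: p = (3/4)(1 − e^(−4d/3)) = 0.75 × (1 − e^(-0.477333)) = 0.75 × (1 − 0.620436) = 0.284673.
Expected differing sites = pL ≈ 0.284673 × 1418 = 403.666314 ≈ 404.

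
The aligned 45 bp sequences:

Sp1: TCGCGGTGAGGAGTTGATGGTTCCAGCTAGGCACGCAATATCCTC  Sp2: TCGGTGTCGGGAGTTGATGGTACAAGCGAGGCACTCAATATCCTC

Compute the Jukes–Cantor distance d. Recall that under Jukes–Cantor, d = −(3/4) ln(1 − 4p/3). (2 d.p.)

The sequences differ at 8 of 45 sites (4, 5, 8, 9, 22, 24, 28, 35), so p = 8/45 ≈ 0.177778.
d = −(3/4) ln(1 − 4p/3) = −0.75 ln(1 − 0.237037) = −0.75 ln(0.762963)
  = −0.75 × (-0.270546) = 0.202910 substitutions/site.

0.20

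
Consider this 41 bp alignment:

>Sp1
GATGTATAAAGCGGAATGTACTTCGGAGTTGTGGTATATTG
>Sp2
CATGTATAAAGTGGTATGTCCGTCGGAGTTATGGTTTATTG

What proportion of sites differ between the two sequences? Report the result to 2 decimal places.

The sequences differ at 7 of 41 positions (sites 1, 12, 15, 20, 22, 31, 36).
p = 7/41 = 0.170731… ≈ 0.17 (to 2 d.p.).

0.17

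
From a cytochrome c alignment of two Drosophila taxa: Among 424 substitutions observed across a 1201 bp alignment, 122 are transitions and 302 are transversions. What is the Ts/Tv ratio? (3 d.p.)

R = 122/302 = 0.403973… ≈ 0.404 (to 3 d.p.).

0.404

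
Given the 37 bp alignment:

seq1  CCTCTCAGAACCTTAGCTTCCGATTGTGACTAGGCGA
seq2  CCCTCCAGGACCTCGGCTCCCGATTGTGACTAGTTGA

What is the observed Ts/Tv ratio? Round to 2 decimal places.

Transitions are A↔G and C↔T; transversions are all other mismatches.
Transitions: 8. Transversions: 1.
R = 8/1 = 8.00.

8.00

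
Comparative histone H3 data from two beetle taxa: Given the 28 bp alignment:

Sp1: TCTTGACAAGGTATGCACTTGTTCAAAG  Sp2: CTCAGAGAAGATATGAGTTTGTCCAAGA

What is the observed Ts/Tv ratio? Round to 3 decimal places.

Transitions are A↔G and C↔T; transversions are all other mismatches.
Transitions: 9. Transversions: 3.
R = 9/3 = 3.000.

3.000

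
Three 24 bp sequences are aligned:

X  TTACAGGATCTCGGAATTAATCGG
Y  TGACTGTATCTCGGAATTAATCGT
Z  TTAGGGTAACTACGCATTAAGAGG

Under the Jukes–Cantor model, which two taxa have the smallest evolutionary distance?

X–Y: 4/24 differ, p = 0.167, d = 0.188.
X–Z: 9/24 differ, p = 0.375, d = 0.520.
Y–Z: 10/24 differ, p = 0.417, d = 0.608.
The smallest distance is between X and Y.

X and Y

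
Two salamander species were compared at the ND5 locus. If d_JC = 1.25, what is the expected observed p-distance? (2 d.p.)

0.61

p = (3/4)(1 − e^(−4d/3)) = 0.75 × (1 − e^(-1.666667)) = 0.75 × (1 − 0.188876) = 0.608343.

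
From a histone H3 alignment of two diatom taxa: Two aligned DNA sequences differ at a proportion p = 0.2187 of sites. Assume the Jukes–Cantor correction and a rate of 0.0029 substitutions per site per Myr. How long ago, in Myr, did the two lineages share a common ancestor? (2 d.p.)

44.58

d = −(3/4) ln(1 − 4p/3) = −0.75 ln(1 − 0.2916) = −0.75 ln(0.7084)
  = −0.75 × (-0.344746) = 0.258560 substitutions/site.
Under a molecular clock d = 2μt, so t = d/(2μ) = 0.258560 / (2 × 0.0029) = 44.58 Myr.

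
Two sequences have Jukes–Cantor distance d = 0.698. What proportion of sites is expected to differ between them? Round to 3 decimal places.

0.454

p = (3/4)(1 − e^(−4d/3)) = 0.75 × (1 − e^(-0.930667)) = 0.75 × (1 − 0.394291) = 0.454282.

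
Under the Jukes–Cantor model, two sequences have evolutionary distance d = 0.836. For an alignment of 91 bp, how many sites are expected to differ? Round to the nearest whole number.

46

Invert JC69: p = (3/4)(1 − e^(−4d/3)) = 0.75 × (1 − e^(-1.114667)) = 0.75 × (1 − 0.328024) = 0.503982.
Expected differing sites = pL ≈ 0.503982 × 91 = 45.862362 ≈ 46.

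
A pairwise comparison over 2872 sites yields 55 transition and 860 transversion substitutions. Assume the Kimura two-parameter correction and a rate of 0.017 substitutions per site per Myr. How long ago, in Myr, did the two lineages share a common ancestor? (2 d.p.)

P = 55/2872 ≈ 0.01915 and Q = 860/2872 ≈ 0.299443.
Under the Kimura two-parameter model, d = −½ ln(1 − 2P − Q) − ¼ ln(1 − 2Q).
1 − 2P − Q = 0.662257, giving −½ ln(0.662257) = 0.206051.
1 − 2Q = 0.401114, giving −¼ ln(0.401114) = 0.228377.
d = 0.206051 + 0.228377 = 0.434428.
Under a molecular clock d = 2μt, so t = d/(2μ) = 0.434428 / (2 × 0.017) = 12.78 Myr.

12.78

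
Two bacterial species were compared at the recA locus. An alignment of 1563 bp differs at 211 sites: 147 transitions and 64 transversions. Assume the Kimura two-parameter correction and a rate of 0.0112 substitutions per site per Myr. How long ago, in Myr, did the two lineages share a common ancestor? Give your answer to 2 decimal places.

6.76

P = 147/1563 ≈ 0.09405 and Q = 64/1563 ≈ 0.040947.
Under the Kimura two-parameter model, d = −½ ln(1 − 2P − Q) − ¼ ln(1 − 2Q).
1 − 2P − Q = 0.770953, giving −½ ln(0.770953) = 0.130064.
1 − 2Q = 0.918106, giving −¼ ln(0.918106) = 0.021361.
d = 0.130064 + 0.021361 = 0.151425.
Under a molecular clock d = 2μt, so t = d/(2μ) = 0.151425 / (2 × 0.0112) = 6.76 Myr.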